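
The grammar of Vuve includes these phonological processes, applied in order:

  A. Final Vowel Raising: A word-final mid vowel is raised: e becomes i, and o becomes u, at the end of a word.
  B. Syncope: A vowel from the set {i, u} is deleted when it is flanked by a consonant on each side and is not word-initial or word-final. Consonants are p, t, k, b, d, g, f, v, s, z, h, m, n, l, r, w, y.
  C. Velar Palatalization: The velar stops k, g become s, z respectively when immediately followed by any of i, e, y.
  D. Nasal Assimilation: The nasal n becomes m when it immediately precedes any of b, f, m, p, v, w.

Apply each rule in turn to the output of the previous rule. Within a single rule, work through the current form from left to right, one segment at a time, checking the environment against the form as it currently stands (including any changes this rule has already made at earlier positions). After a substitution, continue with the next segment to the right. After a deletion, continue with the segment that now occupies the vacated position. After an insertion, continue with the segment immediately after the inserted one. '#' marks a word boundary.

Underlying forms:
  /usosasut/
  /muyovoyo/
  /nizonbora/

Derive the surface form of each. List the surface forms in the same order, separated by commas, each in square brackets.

[usosast], [myovoyu], [nzombora]

/usosasut/:
  A Final Vowel Raising: no change — [usosasut]
  B Syncope: [usosasut] → [usosast]
  C Velar Palatalization: no change — [usosast]
  D Nasal Assimilation: no change — [usosast]
/muyovoyo/:
  A Final Vowel Raising: [muyovoyo] → [muyovoyu]
  B Syncope: [muyovoyu] → [myovoyu]
  C Velar Palatalization: no change — [myovoyu]
  D Nasal Assimilation: no change — [myovoyu]
/nizonbora/:
  A Final Vowel Raising: no change — [nizonbora]
  B Syncope: [nizonbora] → [nzonbora]
  C Velar Palatalization: no change — [nzonbora]
  D Nasal Assimilation: [nzonbora] → [nzombora]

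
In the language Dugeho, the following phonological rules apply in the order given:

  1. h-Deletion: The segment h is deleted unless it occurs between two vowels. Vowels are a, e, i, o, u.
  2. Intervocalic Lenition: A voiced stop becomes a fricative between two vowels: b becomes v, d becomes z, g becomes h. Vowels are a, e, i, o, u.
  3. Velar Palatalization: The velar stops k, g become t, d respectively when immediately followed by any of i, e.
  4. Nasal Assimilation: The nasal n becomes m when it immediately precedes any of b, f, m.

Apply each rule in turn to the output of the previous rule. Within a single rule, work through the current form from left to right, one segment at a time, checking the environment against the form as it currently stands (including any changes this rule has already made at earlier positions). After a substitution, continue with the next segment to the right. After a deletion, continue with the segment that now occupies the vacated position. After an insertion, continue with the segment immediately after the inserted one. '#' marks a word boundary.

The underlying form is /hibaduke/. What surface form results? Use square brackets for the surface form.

1 h-Deletion: [hibaduke] → [ibaduke]
2 Intervocalic Lenition: [ibaduke] → [ivazuke]
3 Velar Palatalization: [ivazuke] → [ivazute]
4 Nasal Assimilation: no change — [ivazute]

[ivazute]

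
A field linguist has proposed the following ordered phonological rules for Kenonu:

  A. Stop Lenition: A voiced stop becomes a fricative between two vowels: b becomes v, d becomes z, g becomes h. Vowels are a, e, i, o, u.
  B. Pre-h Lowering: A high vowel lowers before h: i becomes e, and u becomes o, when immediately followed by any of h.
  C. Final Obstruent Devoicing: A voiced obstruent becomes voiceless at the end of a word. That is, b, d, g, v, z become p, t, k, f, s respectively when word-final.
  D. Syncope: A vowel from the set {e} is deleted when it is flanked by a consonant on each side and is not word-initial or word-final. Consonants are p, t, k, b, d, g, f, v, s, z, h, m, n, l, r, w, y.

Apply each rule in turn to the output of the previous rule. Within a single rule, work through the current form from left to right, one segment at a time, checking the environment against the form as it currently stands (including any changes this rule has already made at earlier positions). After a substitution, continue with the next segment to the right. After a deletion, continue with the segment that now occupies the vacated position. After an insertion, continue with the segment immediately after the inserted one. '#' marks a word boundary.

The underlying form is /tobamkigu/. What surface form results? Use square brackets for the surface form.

[tovamkhu]

A Stop Lenition: [tobamkigu] → [tovamkihu]
B Pre-h Lowering: [tovamkihu] → [tovamkehu]
C Final Obstruent Devoicing: no change — [tovamkehu]
D Syncope: [tovamkehu] → [tovamkhu]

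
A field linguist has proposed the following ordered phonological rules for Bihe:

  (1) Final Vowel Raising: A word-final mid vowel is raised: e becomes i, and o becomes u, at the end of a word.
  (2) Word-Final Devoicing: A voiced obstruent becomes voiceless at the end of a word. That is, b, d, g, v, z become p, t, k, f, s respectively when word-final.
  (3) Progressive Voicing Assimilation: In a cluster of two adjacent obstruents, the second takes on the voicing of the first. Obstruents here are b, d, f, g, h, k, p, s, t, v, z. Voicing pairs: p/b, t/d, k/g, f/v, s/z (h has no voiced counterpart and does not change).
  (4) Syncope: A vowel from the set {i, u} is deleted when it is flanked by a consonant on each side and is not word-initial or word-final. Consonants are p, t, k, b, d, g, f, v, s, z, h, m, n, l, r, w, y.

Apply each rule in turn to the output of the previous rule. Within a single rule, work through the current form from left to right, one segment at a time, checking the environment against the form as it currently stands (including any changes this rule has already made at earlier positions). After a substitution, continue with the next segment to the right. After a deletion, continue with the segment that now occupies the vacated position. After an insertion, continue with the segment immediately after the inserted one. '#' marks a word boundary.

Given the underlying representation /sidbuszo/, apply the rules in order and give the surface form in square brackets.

(1) Final Vowel Raising: [sidbuszo] → [sidbuszu]
(2) Word-Final Devoicing: no change — [sidbuszu]
(3) Progressive Voicing Assimilation: [sidbuszu] → [sidbussu]
(4) Syncope: [sidbussu] → [sdbssu]

[sdbssu]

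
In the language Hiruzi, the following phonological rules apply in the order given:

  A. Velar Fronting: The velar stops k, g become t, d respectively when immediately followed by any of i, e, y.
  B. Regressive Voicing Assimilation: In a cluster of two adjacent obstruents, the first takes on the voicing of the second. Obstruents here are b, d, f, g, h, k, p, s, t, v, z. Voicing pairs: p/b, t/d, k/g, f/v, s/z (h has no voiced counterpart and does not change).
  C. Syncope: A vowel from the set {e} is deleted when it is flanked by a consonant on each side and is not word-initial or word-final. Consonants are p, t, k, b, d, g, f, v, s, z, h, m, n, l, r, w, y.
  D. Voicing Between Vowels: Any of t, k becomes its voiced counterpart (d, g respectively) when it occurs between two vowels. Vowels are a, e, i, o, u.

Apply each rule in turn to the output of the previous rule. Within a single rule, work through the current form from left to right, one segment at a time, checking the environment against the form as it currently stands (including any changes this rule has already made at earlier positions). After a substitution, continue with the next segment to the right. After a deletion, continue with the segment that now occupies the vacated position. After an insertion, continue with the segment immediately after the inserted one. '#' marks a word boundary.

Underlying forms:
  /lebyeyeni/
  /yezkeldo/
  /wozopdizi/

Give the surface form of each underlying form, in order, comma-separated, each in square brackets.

/lebyeyeni/:
  A Velar Fronting: no change — [lebyeyeni]
  B Regressive Voicing Assimilation: no change — [lebyeyeni]
  C Syncope: [lebyeyeni] → [lbyyni]
  D Voicing Between Vowels: no change — [lbyyni]
/yezkeldo/:
  A Velar Fronting: [yezkeldo] → [yezteldo]
  B Regressive Voicing Assimilation: [yezteldo] → [yesteldo]
  C Syncope: [yesteldo] → [ystldo]
  D Voicing Between Vowels: no change — [ystldo]
/wozopdizi/:
  A Velar Fronting: no change — [wozopdizi]
  B Regressive Voicing Assimilation: [wozopdizi] → [wozobdizi]
  C Syncope: no change — [wozobdizi]
  D Voicing Between Vowels: no change — [wozobdizi]

[lbyyni], [ystldo], [wozobdizi]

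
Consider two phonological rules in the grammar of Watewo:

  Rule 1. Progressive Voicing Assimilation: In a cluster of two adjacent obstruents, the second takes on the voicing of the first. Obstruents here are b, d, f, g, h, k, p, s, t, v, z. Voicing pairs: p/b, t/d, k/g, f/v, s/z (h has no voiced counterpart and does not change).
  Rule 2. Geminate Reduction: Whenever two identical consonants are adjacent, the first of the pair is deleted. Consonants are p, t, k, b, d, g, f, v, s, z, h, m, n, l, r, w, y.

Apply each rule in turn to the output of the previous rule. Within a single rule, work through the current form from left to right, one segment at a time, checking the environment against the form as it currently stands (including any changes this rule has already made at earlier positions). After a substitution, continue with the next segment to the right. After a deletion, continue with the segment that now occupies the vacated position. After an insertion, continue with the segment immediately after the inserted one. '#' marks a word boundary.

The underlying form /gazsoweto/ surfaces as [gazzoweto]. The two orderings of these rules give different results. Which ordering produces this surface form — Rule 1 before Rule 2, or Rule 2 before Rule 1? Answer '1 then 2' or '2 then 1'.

Order 1 then 2:
  1 Progressive Voicing Assimilation: [gazsoweto] → [gazzoweto]
  2 Geminate Reduction: [gazzoweto] → [gazoweto]
  result: [gazoweto]
Order 2 then 1:
  2 Geminate Reduction: no change — [gazsoweto]
  1 Progressive Voicing Assimilation: [gazsoweto] → [gazzoweto]
  result: [gazzoweto]

2 then 1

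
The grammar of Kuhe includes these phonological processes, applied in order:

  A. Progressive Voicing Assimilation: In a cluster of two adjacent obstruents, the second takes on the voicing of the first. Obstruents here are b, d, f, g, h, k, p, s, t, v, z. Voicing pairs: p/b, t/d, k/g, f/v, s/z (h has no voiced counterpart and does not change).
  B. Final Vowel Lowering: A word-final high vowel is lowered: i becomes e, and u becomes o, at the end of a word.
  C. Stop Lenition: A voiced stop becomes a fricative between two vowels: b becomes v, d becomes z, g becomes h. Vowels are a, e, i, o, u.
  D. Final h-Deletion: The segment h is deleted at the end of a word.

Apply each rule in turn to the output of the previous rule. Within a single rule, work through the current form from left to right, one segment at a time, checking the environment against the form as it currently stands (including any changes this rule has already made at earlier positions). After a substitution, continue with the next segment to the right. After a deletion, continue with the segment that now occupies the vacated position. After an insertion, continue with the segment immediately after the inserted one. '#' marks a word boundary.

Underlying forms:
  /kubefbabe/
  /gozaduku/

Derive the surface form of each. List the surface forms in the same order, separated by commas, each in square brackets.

/kubefbabe/:
  A Progressive Voicing Assimilation: [kubefbabe] → [kubefpabe]
  B Final Vowel Lowering: no change — [kubefpabe]
  C Stop Lenition: [kubefpabe] → [kuvefpave]
  D Final h-Deletion: no change — [kuvefpave]
/gozaduku/:
  A Progressive Voicing Assimilation: no change — [gozaduku]
  B Final Vowel Lowering: [gozaduku] → [gozaduko]
  C Stop Lenition: [gozaduko] → [gozazuko]
  D Final h-Deletion: no change — [gozazuko]

[kuvefpave], [gozazuko]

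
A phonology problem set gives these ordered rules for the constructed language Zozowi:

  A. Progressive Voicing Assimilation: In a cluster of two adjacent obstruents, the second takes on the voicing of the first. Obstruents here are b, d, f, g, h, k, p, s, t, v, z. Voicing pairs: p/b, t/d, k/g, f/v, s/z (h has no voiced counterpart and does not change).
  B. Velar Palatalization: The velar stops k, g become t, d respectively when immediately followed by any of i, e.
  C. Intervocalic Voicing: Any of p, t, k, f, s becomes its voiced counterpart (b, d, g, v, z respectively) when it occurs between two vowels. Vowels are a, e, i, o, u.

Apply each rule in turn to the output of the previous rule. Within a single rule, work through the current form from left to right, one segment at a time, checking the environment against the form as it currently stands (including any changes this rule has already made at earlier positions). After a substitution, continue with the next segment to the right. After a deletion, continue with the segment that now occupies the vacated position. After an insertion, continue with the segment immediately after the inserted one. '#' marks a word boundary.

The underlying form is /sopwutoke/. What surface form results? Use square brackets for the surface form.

A Progressive Voicing Assimilation: no change — [sopwutoke]
B Velar Palatalization: [sopwutoke] → [sopwutote]
C Intervocalic Voicing: [sopwutote] → [sopwudode]

[sopwudode]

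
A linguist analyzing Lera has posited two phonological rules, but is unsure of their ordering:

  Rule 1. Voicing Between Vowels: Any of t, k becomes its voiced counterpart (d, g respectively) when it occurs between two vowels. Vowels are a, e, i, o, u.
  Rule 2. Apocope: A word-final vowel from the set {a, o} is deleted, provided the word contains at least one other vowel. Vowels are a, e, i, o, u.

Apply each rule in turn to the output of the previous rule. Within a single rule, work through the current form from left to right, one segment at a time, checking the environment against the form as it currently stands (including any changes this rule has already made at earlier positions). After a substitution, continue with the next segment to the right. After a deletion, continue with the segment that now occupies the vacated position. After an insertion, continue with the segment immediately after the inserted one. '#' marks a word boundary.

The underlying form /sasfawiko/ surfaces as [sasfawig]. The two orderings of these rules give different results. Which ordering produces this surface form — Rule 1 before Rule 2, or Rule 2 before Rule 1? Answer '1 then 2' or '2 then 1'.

1 then 2

Order 1 then 2:
  1 Voicing Between Vowels: [sasfawiko] → [sasfawigo]
  2 Apocope: [sasfawigo] → [sasfawig]
  result: [sasfawig]
Order 2 then 1:
  2 Apocope: [sasfawiko] → [sasfawik]
  1 Voicing Between Vowels: no change — [sasfawik]
  result: [sasfawik]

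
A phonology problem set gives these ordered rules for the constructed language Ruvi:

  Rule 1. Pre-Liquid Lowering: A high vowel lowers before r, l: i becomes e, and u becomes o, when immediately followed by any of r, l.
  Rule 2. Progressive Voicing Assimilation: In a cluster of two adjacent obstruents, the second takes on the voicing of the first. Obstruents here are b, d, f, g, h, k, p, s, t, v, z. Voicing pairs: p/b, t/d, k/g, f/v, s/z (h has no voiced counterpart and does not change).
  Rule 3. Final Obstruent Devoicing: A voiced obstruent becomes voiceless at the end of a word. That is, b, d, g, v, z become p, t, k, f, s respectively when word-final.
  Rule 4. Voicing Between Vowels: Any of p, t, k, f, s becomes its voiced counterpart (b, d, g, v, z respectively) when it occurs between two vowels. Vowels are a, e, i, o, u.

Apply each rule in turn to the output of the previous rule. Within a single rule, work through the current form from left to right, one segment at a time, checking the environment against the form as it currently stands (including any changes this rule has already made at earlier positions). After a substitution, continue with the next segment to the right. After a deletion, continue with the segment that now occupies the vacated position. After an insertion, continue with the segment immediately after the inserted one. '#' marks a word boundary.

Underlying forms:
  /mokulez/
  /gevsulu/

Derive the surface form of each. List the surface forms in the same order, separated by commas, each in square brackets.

[mogoles], [gevzolu]

/mokulez/:
  Rule 1 Pre-Liquid Lowering: [mokulez] → [mokolez]
  Rule 2 Progressive Voicing Assimilation: no change — [mokolez]
  Rule 3 Final Obstruent Devoicing: [mokolez] → [mokoles]
  Rule 4 Voicing Between Vowels: [mokoles] → [mogoles]
/gevsulu/:
  Rule 1 Pre-Liquid Lowering: [gevsulu] → [gevsolu]
  Rule 2 Progressive Voicing Assimilation: [gevsolu] → [gevzolu]
  Rule 3 Final Obstruent Devoicing: no change — [gevzolu]
  Rule 4 Voicing Between Vowels: no change — [gevzolu]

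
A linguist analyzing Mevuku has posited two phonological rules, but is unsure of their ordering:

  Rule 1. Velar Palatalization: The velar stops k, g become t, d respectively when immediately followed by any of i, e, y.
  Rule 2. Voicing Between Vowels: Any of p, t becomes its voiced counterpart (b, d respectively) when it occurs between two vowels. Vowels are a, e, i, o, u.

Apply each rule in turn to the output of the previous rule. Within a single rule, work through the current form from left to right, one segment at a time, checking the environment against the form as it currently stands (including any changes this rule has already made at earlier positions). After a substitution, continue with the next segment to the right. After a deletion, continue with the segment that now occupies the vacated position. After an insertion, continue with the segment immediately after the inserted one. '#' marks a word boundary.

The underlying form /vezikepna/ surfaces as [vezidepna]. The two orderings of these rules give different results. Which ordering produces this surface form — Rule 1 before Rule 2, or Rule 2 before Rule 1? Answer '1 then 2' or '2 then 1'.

Order 1 then 2:
  1 Velar Palatalization: [vezikepna] → [vezitepna]
  2 Voicing Between Vowels: [vezitepna] → [vezidepna]
  result: [vezidepna]
Order 2 then 1:
  2 Voicing Between Vowels: no change — [vezikepna]
  1 Velar Palatalization: [vezikepna] → [vezitepna]
  result: [vezitepna]

1 then 2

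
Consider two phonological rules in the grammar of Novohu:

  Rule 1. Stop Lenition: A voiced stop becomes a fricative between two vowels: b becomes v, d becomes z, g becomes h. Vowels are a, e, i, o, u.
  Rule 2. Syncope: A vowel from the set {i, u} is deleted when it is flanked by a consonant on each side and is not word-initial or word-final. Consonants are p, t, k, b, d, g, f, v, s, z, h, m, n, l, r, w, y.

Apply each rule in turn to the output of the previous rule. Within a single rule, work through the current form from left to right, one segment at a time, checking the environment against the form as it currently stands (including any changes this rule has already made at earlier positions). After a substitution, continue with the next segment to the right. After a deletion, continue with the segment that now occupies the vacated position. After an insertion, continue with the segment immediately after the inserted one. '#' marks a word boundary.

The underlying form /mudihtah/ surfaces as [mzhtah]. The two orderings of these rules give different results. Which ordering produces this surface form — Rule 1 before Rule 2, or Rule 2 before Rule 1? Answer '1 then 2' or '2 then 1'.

1 then 2

Order 1 then 2:
  1 Stop Lenition: [mudihtah] → [muzihtah]
  2 Syncope: [muzihtah] → [mzhtah]
  result: [mzhtah]
Order 2 then 1:
  2 Syncope: [mudihtah] → [mdhtah]
  1 Stop Lenition: no change — [mdhtah]
  result: [mdhtah]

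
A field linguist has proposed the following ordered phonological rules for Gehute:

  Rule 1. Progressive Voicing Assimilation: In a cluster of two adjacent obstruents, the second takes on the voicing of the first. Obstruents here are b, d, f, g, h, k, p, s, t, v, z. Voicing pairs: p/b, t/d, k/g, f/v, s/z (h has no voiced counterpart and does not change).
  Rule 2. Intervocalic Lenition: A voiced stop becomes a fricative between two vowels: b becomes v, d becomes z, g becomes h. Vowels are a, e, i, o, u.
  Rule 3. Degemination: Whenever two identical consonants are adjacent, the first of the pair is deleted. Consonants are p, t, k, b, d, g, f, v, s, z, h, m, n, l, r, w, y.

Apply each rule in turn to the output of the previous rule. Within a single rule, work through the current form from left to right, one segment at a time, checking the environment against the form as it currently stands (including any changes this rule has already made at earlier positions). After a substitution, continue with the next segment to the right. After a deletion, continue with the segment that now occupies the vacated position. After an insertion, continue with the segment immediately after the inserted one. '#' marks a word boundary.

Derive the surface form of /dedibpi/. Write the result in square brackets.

[dezibi]

Rule 1 Progressive Voicing Assimilation: [dedibpi] → [dedibbi]
Rule 2 Intervocalic Lenition: [dedibbi] → [dezibbi]
Rule 3 Degemination: [dezibbi] → [dezibi]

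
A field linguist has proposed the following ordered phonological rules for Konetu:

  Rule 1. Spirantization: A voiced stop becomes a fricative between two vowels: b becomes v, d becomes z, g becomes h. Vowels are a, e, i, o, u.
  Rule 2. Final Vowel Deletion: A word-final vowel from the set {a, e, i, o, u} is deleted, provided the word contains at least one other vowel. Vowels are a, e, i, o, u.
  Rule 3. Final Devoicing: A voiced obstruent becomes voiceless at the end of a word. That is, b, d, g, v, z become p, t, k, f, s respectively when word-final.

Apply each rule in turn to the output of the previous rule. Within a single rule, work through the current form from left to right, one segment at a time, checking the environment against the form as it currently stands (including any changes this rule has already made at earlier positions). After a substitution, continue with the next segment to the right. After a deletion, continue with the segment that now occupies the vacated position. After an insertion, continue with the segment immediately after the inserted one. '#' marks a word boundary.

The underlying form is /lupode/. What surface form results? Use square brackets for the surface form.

[lupos]

Rule 1 Spirantization: [lupode] → [lupoze]
Rule 2 Final Vowel Deletion: [lupoze] → [lupoz]
Rule 3 Final Devoicing: [lupoz] → [lupos]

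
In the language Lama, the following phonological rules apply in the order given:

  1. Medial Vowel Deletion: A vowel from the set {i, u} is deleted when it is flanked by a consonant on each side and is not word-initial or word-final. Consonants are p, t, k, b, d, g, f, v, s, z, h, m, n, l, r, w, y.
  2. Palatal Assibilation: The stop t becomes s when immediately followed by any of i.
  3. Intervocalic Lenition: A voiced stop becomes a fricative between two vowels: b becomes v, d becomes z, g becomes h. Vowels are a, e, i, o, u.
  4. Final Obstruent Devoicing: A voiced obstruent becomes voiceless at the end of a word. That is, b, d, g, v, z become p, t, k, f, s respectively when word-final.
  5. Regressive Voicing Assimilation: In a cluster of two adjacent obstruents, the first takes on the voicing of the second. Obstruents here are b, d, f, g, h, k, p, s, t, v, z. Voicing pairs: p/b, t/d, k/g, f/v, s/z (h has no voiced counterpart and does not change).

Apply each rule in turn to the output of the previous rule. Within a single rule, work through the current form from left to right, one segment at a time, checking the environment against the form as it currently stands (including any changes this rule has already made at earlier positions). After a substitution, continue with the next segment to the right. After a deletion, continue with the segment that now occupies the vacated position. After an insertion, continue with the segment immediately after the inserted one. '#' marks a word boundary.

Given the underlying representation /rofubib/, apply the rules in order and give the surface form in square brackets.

[rovpp]

1 Medial Vowel Deletion: [rofubib] → [rofbb]
2 Palatal Assibilation: no change — [rofbb]
3 Intervocalic Lenition: no change — [rofbb]
4 Final Obstruent Devoicing: [rofbb] → [rofbp]
5 Regressive Voicing Assimilation: [rofbp] → [rovpp]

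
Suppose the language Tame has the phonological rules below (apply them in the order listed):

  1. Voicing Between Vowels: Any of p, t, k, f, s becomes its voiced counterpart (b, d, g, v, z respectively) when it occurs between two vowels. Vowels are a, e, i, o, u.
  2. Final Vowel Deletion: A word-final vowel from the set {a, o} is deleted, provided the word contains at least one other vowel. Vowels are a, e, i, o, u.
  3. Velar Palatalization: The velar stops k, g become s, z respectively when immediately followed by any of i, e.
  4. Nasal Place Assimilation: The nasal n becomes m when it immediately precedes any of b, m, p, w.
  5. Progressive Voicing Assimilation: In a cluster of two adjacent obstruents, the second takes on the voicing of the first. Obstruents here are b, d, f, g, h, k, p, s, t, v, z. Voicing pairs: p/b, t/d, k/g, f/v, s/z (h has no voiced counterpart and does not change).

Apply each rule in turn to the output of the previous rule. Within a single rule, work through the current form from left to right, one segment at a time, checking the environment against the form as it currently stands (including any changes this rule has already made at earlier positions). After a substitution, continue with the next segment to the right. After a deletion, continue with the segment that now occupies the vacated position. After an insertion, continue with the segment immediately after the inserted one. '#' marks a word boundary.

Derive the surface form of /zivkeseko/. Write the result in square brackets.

[zivzezeg]

1 Voicing Between Vowels: [zivkeseko] → [zivkezego]
2 Final Vowel Deletion: [zivkezego] → [zivkezeg]
3 Velar Palatalization: [zivkezeg] → [zivsezeg]
4 Nasal Place Assimilation: no change — [zivsezeg]
5 Progressive Voicing Assimilation: [zivsezeg] → [zivzezeg]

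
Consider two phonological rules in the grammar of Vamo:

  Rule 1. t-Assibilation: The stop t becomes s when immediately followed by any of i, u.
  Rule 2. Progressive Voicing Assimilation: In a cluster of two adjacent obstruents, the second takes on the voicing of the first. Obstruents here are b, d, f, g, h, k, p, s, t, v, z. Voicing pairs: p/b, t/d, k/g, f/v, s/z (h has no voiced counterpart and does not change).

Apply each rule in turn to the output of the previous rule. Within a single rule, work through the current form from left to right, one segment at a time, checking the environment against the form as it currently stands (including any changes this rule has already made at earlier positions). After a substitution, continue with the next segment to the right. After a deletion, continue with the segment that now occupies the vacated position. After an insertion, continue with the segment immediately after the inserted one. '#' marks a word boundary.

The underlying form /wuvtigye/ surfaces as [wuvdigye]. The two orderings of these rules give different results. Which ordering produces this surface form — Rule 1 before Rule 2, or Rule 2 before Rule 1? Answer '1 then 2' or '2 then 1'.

2 then 1

Order 1 then 2:
  1 t-Assibilation: [wuvtigye] → [wuvsigye]
  2 Progressive Voicing Assimilation: [wuvsigye] → [wuvzigye]
  result: [wuvzigye]
Order 2 then 1:
  2 Progressive Voicing Assimilation: [wuvtigye] → [wuvdigye]
  1 t-Assibilation: no change — [wuvdigye]
  result: [wuvdigye]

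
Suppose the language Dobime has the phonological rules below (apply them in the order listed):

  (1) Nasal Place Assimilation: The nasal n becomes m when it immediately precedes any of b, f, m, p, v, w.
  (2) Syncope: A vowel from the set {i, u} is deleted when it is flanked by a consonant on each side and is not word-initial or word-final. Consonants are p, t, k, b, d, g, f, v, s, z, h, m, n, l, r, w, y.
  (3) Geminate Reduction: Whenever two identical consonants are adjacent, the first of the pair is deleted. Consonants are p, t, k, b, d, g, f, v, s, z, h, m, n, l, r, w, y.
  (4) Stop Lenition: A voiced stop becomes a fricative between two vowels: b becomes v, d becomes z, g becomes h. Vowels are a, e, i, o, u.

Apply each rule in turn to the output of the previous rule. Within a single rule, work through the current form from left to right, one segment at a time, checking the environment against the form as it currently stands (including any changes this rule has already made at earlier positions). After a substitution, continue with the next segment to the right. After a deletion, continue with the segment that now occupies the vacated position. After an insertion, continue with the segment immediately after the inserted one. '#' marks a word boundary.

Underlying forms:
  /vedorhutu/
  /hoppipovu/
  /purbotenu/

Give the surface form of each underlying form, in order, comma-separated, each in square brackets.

[vezorhtu], [hopovu], [prbotenu]

/vedorhutu/:
  (1) Nasal Place Assimilation: no change — [vedorhutu]
  (2) Syncope: [vedorhutu] → [vedorhtu]
  (3) Geminate Reduction: no change — [vedorhtu]
  (4) Stop Lenition: [vedorhtu] → [vezorhtu]
/hoppipovu/:
  (1) Nasal Place Assimilation: no change — [hoppipovu]
  (2) Syncope: [hoppipovu] → [hopppovu]
  (3) Geminate Reduction: [hopppovu] → [hopovu]
  (4) Stop Lenition: no change — [hopovu]
/purbotenu/:
  (1) Nasal Place Assimilation: no change — [purbotenu]
  (2) Syncope: [purbotenu] → [prbotenu]
  (3) Geminate Reduction: no change — [prbotenu]
  (4) Stop Lenition: no change — [prbotenu]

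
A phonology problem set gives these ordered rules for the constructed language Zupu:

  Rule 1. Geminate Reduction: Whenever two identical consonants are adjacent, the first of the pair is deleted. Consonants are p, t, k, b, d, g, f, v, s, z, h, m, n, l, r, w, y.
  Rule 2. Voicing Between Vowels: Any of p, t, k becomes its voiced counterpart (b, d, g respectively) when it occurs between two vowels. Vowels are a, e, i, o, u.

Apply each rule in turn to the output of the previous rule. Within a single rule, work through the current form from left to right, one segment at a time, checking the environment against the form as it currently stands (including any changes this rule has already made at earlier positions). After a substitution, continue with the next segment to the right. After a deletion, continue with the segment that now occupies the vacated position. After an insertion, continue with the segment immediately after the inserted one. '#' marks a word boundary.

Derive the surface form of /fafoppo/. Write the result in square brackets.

[fafobo]

Rule 1 Geminate Reduction: [fafoppo] → [fafopo]
Rule 2 Voicing Between Vowels: [fafopo] → [fafobo]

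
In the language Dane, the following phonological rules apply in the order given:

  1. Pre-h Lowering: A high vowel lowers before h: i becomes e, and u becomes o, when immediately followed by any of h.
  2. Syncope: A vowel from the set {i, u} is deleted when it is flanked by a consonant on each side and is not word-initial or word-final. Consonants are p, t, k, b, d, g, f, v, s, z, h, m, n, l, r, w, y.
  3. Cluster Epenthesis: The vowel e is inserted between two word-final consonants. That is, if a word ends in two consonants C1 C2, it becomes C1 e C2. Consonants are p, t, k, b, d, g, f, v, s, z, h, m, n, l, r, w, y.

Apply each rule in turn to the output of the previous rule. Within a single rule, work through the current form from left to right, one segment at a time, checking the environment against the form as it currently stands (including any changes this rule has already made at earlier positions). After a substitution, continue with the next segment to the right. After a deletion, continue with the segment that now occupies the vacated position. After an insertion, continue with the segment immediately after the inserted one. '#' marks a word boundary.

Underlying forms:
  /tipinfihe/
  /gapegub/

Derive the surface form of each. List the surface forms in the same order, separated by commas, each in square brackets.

/tipinfihe/:
  1 Pre-h Lowering: [tipinfihe] → [tipinfehe]
  2 Syncope: [tipinfehe] → [tpnfehe]
  3 Cluster Epenthesis: no change — [tpnfehe]
/gapegub/:
  1 Pre-h Lowering: no change — [gapegub]
  2 Syncope: [gapegub] → [gapegb]
  3 Cluster Epenthesis: [gapegb] → [gapegeb]

[tpnfehe], [gapegeb]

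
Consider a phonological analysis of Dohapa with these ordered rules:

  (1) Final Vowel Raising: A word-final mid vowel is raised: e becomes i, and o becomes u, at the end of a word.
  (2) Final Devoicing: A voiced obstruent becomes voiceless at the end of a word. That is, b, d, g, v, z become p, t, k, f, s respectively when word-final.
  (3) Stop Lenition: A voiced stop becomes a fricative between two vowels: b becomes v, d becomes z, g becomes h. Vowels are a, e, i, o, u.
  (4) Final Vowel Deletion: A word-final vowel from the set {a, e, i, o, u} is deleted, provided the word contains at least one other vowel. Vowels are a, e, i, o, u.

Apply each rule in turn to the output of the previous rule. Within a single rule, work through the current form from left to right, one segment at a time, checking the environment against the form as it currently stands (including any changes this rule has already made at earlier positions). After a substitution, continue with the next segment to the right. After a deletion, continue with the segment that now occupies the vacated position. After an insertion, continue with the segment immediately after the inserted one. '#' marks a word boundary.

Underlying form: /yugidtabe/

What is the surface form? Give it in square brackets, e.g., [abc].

[yuhidtav]

(1) Final Vowel Raising: [yugidtabe] → [yugidtabi]
(2) Final Devoicing: no change — [yugidtabi]
(3) Stop Lenition: [yugidtabi] → [yuhidtavi]
(4) Final Vowel Deletion: [yuhidtavi] → [yuhidtav]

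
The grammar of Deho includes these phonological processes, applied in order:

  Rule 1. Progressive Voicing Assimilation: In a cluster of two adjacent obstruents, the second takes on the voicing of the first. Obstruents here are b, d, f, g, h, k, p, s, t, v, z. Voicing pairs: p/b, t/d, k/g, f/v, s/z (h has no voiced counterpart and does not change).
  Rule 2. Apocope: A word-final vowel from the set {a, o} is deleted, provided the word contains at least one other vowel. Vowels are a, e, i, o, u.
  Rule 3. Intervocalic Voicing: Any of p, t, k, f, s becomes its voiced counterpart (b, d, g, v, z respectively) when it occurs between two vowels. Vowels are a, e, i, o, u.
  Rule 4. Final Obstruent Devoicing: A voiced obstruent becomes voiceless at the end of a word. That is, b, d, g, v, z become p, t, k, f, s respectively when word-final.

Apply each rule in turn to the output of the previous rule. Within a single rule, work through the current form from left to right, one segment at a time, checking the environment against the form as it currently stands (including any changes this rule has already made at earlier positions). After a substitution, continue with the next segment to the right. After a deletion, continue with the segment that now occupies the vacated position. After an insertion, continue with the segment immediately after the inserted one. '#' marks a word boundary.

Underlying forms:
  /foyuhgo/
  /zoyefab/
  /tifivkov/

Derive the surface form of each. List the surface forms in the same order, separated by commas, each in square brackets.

/foyuhgo/:
  Rule 1 Progressive Voicing Assimilation: [foyuhgo] → [foyuhko]
  Rule 2 Apocope: [foyuhko] → [foyuhk]
  Rule 3 Intervocalic Voicing: no change — [foyuhk]
  Rule 4 Final Obstruent Devoicing: no change — [foyuhk]
/zoyefab/:
  Rule 1 Progressive Voicing Assimilation: no change — [zoyefab]
  Rule 2 Apocope: no change — [zoyefab]
  Rule 3 Intervocalic Voicing: [zoyefab] → [zoyevab]
  Rule 4 Final Obstruent Devoicing: [zoyevab] → [zoyevap]
/tifivkov/:
  Rule 1 Progressive Voicing Assimilation: [tifivkov] → [tifivgov]
  Rule 2 Apocope: no change — [tifivgov]
  Rule 3 Intervocalic Voicing: [tifivgov] → [tivivgov]
  Rule 4 Final Obstruent Devoicing: [tivivgov] → [tivivgof]

[foyuhk], [zoyevap], [tivivgof]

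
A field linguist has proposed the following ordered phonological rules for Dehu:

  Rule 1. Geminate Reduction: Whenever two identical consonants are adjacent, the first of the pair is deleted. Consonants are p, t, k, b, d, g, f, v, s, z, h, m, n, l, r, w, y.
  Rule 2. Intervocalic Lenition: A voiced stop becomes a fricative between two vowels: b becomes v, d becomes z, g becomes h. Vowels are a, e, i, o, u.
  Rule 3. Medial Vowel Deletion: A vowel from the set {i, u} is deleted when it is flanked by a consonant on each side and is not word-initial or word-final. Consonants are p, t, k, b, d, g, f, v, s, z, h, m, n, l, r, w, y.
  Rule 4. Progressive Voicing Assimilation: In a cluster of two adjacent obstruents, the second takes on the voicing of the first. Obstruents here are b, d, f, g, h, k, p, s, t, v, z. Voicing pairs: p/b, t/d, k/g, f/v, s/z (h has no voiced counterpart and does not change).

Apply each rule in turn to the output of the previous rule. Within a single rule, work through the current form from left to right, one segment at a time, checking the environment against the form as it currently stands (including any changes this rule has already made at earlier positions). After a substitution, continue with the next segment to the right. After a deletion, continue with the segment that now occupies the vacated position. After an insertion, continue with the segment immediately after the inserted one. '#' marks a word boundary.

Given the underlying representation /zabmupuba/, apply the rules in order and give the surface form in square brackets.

[zabmpfa]

Rule 1 Geminate Reduction: no change — [zabmupuba]
Rule 2 Intervocalic Lenition: [zabmupuba] → [zabmupuva]
Rule 3 Medial Vowel Deletion: [zabmupuva] → [zabmpva]
Rule 4 Progressive Voicing Assimilation: [zabmpva] → [zabmpfa]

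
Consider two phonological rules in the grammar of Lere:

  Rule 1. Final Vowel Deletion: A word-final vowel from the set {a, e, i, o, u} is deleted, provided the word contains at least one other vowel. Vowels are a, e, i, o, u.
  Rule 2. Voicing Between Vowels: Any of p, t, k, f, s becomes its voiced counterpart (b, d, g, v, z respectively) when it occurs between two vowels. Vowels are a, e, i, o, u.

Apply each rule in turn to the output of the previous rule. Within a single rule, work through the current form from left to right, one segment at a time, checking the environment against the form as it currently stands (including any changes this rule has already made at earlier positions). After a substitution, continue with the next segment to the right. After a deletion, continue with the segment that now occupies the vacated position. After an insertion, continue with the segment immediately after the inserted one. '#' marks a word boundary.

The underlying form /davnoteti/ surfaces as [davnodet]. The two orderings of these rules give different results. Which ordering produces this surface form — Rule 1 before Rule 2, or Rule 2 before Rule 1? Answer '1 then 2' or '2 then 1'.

1 then 2

Order 1 then 2:
  1 Final Vowel Deletion: [davnoteti] → [davnotet]
  2 Voicing Between Vowels: [davnotet] → [davnodet]
  result: [davnodet]
Order 2 then 1:
  2 Voicing Between Vowels: [davnoteti] → [davnodedi]
  1 Final Vowel Deletion: [davnodedi] → [davnoded]
  result: [davnoded]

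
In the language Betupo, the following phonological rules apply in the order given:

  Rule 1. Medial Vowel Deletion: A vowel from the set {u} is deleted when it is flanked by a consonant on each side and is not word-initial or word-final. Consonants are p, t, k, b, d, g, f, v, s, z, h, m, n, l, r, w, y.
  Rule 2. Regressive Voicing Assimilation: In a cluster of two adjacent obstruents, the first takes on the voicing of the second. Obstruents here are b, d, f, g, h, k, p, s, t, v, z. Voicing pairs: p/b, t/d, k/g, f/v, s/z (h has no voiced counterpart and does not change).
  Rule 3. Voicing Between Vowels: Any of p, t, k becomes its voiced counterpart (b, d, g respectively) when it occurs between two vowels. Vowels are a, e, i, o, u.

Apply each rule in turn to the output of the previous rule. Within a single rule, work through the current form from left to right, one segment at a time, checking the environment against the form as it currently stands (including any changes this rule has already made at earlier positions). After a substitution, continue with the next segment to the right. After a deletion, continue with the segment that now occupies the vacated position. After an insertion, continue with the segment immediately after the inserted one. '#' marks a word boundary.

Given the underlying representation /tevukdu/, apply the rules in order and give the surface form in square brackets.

[tefgdu]

Rule 1 Medial Vowel Deletion: [tevukdu] → [tevkdu]
Rule 2 Regressive Voicing Assimilation: [tevkdu] → [tefgdu]
Rule 3 Voicing Between Vowels: no change — [tefgdu]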